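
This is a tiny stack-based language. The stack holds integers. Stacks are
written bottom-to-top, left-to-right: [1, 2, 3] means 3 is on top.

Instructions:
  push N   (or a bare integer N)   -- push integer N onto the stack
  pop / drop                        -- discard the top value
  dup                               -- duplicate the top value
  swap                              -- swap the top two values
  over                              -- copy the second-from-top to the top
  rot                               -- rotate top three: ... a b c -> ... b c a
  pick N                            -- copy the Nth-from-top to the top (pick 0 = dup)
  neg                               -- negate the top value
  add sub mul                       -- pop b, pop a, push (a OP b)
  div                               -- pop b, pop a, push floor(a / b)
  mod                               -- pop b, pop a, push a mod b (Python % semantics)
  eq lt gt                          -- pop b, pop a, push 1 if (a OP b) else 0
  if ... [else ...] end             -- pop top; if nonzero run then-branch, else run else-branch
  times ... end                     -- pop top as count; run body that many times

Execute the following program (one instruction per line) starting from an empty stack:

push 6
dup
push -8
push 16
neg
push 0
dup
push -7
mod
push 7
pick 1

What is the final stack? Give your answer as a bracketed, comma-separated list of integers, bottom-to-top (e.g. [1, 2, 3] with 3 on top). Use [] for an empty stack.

After 'push 6': [6]
After 'dup': [6, 6]
After 'push -8': [6, 6, -8]
After 'push 16': [6, 6, -8, 16]
After 'neg': [6, 6, -8, -16]
After 'push 0': [6, 6, -8, -16, 0]
After 'dup': [6, 6, -8, -16, 0, 0]
After 'push -7': [6, 6, -8, -16, 0, 0, -7]
After 'mod': [6, 6, -8, -16, 0, 0]
After 'push 7': [6, 6, -8, -16, 0, 0, 7]
After 'pick 1': [6, 6, -8, -16, 0, 0, 7, 0]

Answer: [6, 6, -8, -16, 0, 0, 7, 0]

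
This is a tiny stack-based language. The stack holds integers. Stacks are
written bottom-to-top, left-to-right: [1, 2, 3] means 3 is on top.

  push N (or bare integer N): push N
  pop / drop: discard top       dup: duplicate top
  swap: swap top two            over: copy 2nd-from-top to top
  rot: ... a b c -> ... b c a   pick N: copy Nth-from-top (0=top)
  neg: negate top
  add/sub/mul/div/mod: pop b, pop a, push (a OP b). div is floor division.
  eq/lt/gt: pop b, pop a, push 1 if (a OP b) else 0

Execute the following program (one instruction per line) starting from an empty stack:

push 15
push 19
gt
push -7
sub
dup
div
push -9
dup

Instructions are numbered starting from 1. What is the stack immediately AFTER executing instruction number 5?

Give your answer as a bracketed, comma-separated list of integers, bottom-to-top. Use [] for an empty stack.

Answer: [7]

Derivation:
Step 1 ('push 15'): [15]
Step 2 ('push 19'): [15, 19]
Step 3 ('gt'): [0]
Step 4 ('push -7'): [0, -7]
Step 5 ('sub'): [7]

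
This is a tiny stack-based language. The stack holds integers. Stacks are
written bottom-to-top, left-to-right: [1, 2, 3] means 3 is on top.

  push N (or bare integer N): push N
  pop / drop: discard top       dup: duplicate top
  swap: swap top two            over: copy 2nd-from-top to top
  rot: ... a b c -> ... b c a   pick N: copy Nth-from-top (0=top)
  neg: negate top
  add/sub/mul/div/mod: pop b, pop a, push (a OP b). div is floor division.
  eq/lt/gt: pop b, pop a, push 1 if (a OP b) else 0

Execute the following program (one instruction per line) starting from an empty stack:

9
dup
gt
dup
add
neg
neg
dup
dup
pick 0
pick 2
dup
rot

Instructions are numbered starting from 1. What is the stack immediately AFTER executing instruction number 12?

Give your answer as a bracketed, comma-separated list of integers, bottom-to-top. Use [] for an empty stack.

Answer: [0, 0, 0, 0, 0, 0]

Derivation:
Step 1 ('9'): [9]
Step 2 ('dup'): [9, 9]
Step 3 ('gt'): [0]
Step 4 ('dup'): [0, 0]
Step 5 ('add'): [0]
Step 6 ('neg'): [0]
Step 7 ('neg'): [0]
Step 8 ('dup'): [0, 0]
Step 9 ('dup'): [0, 0, 0]
Step 10 ('pick 0'): [0, 0, 0, 0]
Step 11 ('pick 2'): [0, 0, 0, 0, 0]
Step 12 ('dup'): [0, 0, 0, 0, 0, 0]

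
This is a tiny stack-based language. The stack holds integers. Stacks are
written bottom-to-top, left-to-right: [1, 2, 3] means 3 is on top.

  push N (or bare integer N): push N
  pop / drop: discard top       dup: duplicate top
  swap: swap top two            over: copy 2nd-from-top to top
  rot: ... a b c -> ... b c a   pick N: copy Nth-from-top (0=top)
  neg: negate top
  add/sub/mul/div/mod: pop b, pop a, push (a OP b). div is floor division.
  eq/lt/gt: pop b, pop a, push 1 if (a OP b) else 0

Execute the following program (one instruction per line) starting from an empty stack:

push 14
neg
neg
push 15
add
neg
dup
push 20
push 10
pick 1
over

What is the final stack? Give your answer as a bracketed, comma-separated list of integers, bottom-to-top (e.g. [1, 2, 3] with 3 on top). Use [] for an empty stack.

Answer: [-29, -29, 20, 10, 20, 10]

Derivation:
After 'push 14': [14]
After 'neg': [-14]
After 'neg': [14]
After 'push 15': [14, 15]
After 'add': [29]
After 'neg': [-29]
After 'dup': [-29, -29]
After 'push 20': [-29, -29, 20]
After 'push 10': [-29, -29, 20, 10]
After 'pick 1': [-29, -29, 20, 10, 20]
After 'over': [-29, -29, 20, 10, 20, 10]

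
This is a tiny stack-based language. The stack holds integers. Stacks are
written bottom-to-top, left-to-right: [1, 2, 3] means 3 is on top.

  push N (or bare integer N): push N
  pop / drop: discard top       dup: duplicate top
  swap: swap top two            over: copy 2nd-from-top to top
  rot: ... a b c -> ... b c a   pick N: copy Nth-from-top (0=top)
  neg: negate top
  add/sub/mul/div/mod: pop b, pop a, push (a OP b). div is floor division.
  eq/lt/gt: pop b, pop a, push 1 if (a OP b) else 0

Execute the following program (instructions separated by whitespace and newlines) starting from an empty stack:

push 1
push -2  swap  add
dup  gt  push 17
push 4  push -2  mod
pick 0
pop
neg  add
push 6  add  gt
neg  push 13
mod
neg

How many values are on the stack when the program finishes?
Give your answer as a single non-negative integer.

After 'push 1': stack = [1] (depth 1)
After 'push -2': stack = [1, -2] (depth 2)
After 'swap': stack = [-2, 1] (depth 2)
After 'add': stack = [-1] (depth 1)
After 'dup': stack = [-1, -1] (depth 2)
After 'gt': stack = [0] (depth 1)
After 'push 17': stack = [0, 17] (depth 2)
After 'push 4': stack = [0, 17, 4] (depth 3)
After 'push -2': stack = [0, 17, 4, -2] (depth 4)
After 'mod': stack = [0, 17, 0] (depth 3)
  ...
After 'pop': stack = [0, 17, 0] (depth 3)
After 'neg': stack = [0, 17, 0] (depth 3)
After 'add': stack = [0, 17] (depth 2)
After 'push 6': stack = [0, 17, 6] (depth 3)
After 'add': stack = [0, 23] (depth 2)
After 'gt': stack = [0] (depth 1)
After 'neg': stack = [0] (depth 1)
After 'push 13': stack = [0, 13] (depth 2)
After 'mod': stack = [0] (depth 1)
After 'neg': stack = [0] (depth 1)

Answer: 1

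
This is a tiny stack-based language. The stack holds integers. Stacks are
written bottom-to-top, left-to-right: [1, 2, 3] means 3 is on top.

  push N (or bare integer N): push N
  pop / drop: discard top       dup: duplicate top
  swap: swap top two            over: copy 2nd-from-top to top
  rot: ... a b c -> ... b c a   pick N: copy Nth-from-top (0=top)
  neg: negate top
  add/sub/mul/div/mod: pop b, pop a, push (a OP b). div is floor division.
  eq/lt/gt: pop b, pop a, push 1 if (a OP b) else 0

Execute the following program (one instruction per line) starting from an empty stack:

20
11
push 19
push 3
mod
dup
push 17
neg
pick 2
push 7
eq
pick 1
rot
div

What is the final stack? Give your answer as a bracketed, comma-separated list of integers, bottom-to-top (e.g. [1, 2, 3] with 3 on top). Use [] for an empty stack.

Answer: [20, 11, 1, 1, 0, 1]

Derivation:
After 'push 20': [20]
After 'push 11': [20, 11]
After 'push 19': [20, 11, 19]
After 'push 3': [20, 11, 19, 3]
After 'mod': [20, 11, 1]
After 'dup': [20, 11, 1, 1]
After 'push 17': [20, 11, 1, 1, 17]
After 'neg': [20, 11, 1, 1, -17]
After 'pick 2': [20, 11, 1, 1, -17, 1]
After 'push 7': [20, 11, 1, 1, -17, 1, 7]
After 'eq': [20, 11, 1, 1, -17, 0]
After 'pick 1': [20, 11, 1, 1, -17, 0, -17]
After 'rot': [20, 11, 1, 1, 0, -17, -17]
After 'div': [20, 11, 1, 1, 0, 1]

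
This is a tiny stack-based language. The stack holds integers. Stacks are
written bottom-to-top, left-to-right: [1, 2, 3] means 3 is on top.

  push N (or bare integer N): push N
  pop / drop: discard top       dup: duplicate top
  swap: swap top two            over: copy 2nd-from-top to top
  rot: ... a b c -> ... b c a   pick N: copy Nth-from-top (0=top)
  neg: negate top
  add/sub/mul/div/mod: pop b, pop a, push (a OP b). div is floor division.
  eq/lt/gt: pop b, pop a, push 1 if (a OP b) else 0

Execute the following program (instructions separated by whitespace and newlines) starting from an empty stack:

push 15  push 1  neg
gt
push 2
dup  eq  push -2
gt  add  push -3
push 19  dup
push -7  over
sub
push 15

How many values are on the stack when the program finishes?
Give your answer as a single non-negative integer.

Answer: 6

Derivation:
After 'push 15': stack = [15] (depth 1)
After 'push 1': stack = [15, 1] (depth 2)
After 'neg': stack = [15, -1] (depth 2)
After 'gt': stack = [1] (depth 1)
After 'push 2': stack = [1, 2] (depth 2)
After 'dup': stack = [1, 2, 2] (depth 3)
After 'eq': stack = [1, 1] (depth 2)
After 'push -2': stack = [1, 1, -2] (depth 3)
After 'gt': stack = [1, 1] (depth 2)
After 'add': stack = [2] (depth 1)
After 'push -3': stack = [2, -3] (depth 2)
After 'push 19': stack = [2, -3, 19] (depth 3)
After 'dup': stack = [2, -3, 19, 19] (depth 4)
After 'push -7': stack = [2, -3, 19, 19, -7] (depth 5)
After 'over': stack = [2, -3, 19, 19, -7, 19] (depth 6)
After 'sub': stack = [2, -3, 19, 19, -26] (depth 5)
After 'push 15': stack = [2, -3, 19, 19, -26, 15] (depth 6)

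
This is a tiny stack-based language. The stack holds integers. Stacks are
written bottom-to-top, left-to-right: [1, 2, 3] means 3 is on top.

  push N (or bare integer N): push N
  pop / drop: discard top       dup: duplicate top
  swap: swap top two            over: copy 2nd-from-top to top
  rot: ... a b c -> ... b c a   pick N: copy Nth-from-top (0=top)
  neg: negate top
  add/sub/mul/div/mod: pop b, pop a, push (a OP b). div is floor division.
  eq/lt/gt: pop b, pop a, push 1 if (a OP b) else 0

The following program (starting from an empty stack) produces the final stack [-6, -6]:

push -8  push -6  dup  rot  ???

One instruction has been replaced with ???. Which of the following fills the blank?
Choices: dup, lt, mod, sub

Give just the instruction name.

Answer: mod

Derivation:
Stack before ???: [-6, -6, -8]
Stack after ???:  [-6, -6]
Checking each choice:
  dup: produces [-6, -6, -8, -8]
  lt: produces [-6, 0]
  mod: MATCH
  sub: produces [-6, 2]


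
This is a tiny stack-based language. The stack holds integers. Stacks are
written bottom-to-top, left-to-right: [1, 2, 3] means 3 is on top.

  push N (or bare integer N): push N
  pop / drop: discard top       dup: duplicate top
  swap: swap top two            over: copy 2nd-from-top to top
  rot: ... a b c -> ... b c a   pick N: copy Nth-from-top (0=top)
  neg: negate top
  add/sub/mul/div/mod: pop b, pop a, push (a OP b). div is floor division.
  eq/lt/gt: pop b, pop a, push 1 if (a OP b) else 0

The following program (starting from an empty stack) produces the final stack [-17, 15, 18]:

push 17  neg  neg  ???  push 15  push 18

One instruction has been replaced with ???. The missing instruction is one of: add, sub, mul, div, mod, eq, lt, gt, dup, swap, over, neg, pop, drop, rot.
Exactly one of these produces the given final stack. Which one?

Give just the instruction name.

Answer: neg

Derivation:
Stack before ???: [17]
Stack after ???:  [-17]
The instruction that transforms [17] -> [-17] is: neg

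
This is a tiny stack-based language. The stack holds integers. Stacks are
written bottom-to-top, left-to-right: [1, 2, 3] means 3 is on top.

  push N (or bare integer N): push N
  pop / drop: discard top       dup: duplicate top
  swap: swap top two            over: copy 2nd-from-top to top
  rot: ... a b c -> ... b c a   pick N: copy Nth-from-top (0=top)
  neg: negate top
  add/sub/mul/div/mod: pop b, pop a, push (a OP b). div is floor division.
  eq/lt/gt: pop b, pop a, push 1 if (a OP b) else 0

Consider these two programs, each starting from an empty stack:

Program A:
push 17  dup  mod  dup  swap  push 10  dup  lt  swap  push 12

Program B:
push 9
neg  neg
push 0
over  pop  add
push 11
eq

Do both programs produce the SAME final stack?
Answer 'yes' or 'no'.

Program A trace:
  After 'push 17': [17]
  After 'dup': [17, 17]
  After 'mod': [0]
  After 'dup': [0, 0]
  After 'swap': [0, 0]
  After 'push 10': [0, 0, 10]
  After 'dup': [0, 0, 10, 10]
  After 'lt': [0, 0, 0]
  After 'swap': [0, 0, 0]
  After 'push 12': [0, 0, 0, 12]
Program A final stack: [0, 0, 0, 12]

Program B trace:
  After 'push 9': [9]
  After 'neg': [-9]
  After 'neg': [9]
  After 'push 0': [9, 0]
  After 'over': [9, 0, 9]
  After 'pop': [9, 0]
  After 'add': [9]
  After 'push 11': [9, 11]
  After 'eq': [0]
Program B final stack: [0]
Same: no

Answer: no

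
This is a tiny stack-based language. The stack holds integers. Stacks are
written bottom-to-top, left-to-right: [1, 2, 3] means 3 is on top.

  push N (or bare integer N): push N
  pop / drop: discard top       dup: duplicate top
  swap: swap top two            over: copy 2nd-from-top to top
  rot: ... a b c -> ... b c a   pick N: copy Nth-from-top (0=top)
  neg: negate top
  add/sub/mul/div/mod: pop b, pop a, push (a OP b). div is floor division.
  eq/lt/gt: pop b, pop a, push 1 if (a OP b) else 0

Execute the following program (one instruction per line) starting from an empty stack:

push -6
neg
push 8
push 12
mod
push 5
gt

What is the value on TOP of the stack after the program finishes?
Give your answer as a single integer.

Answer: 1

Derivation:
After 'push -6': [-6]
After 'neg': [6]
After 'push 8': [6, 8]
After 'push 12': [6, 8, 12]
After 'mod': [6, 8]
After 'push 5': [6, 8, 5]
After 'gt': [6, 1]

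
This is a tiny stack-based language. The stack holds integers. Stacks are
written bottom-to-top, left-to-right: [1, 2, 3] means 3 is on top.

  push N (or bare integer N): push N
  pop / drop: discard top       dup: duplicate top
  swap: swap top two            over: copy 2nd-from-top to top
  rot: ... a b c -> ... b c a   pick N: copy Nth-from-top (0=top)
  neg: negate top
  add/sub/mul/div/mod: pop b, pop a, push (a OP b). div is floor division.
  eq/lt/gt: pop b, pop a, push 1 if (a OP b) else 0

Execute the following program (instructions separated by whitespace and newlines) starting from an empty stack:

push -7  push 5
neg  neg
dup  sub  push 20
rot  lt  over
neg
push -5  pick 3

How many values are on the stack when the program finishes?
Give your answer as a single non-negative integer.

After 'push -7': stack = [-7] (depth 1)
After 'push 5': stack = [-7, 5] (depth 2)
After 'neg': stack = [-7, -5] (depth 2)
After 'neg': stack = [-7, 5] (depth 2)
After 'dup': stack = [-7, 5, 5] (depth 3)
After 'sub': stack = [-7, 0] (depth 2)
After 'push 20': stack = [-7, 0, 20] (depth 3)
After 'rot': stack = [0, 20, -7] (depth 3)
After 'lt': stack = [0, 0] (depth 2)
After 'over': stack = [0, 0, 0] (depth 3)
After 'neg': stack = [0, 0, 0] (depth 3)
After 'push -5': stack = [0, 0, 0, -5] (depth 4)
After 'pick 3': stack = [0, 0, 0, -5, 0] (depth 5)

Answer: 5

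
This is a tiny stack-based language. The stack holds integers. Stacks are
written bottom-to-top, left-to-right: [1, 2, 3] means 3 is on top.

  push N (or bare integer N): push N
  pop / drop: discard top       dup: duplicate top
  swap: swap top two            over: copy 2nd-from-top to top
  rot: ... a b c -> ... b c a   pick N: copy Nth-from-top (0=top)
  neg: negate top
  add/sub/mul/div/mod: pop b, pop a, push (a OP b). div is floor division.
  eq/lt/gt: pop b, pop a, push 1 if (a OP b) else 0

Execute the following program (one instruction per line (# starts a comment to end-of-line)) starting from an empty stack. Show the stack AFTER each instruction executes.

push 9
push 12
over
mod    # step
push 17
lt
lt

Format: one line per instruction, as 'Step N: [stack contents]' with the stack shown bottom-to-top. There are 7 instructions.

Step 1: [9]
Step 2: [9, 12]
Step 3: [9, 12, 9]
Step 4: [9, 3]
Step 5: [9, 3, 17]
Step 6: [9, 1]
Step 7: [0]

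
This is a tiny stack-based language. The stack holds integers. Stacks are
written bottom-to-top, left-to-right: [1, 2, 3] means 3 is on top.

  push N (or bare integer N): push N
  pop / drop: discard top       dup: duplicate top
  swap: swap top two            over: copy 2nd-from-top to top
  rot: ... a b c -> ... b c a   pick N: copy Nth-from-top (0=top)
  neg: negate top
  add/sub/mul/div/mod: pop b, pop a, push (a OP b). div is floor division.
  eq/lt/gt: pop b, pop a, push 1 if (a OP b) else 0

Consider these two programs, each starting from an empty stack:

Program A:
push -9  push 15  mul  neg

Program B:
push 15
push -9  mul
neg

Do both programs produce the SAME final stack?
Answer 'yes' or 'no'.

Program A trace:
  After 'push -9': [-9]
  After 'push 15': [-9, 15]
  After 'mul': [-135]
  After 'neg': [135]
Program A final stack: [135]

Program B trace:
  After 'push 15': [15]
  After 'push -9': [15, -9]
  After 'mul': [-135]
  After 'neg': [135]
Program B final stack: [135]
Same: yes

Answer: yes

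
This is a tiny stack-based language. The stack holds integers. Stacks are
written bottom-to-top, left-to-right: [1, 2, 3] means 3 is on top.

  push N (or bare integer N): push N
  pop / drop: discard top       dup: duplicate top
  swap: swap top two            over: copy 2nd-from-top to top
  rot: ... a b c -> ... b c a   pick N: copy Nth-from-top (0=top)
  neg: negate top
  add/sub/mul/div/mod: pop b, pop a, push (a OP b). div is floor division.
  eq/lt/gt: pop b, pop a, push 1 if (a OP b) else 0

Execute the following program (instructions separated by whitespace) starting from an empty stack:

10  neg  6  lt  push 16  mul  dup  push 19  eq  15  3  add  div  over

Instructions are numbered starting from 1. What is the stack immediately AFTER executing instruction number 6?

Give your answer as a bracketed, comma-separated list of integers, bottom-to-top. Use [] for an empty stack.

Answer: [16]

Derivation:
Step 1 ('10'): [10]
Step 2 ('neg'): [-10]
Step 3 ('6'): [-10, 6]
Step 4 ('lt'): [1]
Step 5 ('push 16'): [1, 16]
Step 6 ('mul'): [16]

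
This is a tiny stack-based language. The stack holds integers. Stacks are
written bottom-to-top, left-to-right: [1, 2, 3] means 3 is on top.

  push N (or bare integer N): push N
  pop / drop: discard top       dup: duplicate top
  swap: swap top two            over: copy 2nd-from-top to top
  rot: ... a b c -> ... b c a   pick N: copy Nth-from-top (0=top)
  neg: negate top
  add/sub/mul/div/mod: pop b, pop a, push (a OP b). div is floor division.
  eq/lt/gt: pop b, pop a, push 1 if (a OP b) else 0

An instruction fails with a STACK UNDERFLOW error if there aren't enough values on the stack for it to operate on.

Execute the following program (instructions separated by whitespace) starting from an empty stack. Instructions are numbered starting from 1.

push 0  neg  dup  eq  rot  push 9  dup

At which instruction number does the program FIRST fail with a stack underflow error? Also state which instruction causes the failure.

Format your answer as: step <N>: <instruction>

Answer: step 5: rot

Derivation:
Step 1 ('push 0'): stack = [0], depth = 1
Step 2 ('neg'): stack = [0], depth = 1
Step 3 ('dup'): stack = [0, 0], depth = 2
Step 4 ('eq'): stack = [1], depth = 1
Step 5 ('rot'): needs 3 value(s) but depth is 1 — STACK UNDERFLOW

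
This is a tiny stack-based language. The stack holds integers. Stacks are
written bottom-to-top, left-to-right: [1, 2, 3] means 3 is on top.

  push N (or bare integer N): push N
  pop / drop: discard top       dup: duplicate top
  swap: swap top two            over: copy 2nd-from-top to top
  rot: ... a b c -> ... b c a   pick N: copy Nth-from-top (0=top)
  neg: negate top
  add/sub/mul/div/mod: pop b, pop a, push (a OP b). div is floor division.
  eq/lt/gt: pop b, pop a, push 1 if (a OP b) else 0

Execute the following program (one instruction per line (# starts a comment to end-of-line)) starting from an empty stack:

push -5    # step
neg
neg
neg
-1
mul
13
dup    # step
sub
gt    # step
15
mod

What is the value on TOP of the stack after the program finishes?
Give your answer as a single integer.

Answer: 0

Derivation:
After 'push -5': [-5]
After 'neg': [5]
After 'neg': [-5]
After 'neg': [5]
After 'push -1': [5, -1]
After 'mul': [-5]
After 'push 13': [-5, 13]
After 'dup': [-5, 13, 13]
After 'sub': [-5, 0]
After 'gt': [0]
After 'push 15': [0, 15]
After 'mod': [0]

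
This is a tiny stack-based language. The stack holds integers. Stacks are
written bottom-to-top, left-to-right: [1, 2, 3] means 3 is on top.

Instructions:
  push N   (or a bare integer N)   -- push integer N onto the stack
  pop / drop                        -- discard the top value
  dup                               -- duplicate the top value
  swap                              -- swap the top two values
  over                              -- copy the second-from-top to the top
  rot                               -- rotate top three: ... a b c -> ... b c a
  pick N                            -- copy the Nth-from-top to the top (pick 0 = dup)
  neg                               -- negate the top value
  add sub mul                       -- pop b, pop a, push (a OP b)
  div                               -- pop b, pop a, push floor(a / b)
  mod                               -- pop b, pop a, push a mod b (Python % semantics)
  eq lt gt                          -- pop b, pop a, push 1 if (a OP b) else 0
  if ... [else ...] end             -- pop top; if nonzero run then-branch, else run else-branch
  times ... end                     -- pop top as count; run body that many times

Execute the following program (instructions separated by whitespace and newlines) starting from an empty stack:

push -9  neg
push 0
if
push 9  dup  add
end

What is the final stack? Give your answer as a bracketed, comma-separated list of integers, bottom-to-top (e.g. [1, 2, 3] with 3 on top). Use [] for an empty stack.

After 'push -9': [-9]
After 'neg': [9]
After 'push 0': [9, 0]
After 'if': [9]

Answer: [9]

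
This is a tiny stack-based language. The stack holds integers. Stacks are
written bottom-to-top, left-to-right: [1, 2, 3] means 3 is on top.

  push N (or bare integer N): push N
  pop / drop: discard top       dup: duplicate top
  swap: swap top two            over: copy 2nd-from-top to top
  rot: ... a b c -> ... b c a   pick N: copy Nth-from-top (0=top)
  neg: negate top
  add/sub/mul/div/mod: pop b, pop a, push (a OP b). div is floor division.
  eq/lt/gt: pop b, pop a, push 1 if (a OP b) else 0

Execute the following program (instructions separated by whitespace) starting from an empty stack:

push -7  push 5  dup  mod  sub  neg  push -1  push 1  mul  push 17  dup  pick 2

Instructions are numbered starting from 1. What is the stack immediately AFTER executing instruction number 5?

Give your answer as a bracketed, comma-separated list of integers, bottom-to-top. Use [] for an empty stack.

Step 1 ('push -7'): [-7]
Step 2 ('push 5'): [-7, 5]
Step 3 ('dup'): [-7, 5, 5]
Step 4 ('mod'): [-7, 0]
Step 5 ('sub'): [-7]

Answer: [-7]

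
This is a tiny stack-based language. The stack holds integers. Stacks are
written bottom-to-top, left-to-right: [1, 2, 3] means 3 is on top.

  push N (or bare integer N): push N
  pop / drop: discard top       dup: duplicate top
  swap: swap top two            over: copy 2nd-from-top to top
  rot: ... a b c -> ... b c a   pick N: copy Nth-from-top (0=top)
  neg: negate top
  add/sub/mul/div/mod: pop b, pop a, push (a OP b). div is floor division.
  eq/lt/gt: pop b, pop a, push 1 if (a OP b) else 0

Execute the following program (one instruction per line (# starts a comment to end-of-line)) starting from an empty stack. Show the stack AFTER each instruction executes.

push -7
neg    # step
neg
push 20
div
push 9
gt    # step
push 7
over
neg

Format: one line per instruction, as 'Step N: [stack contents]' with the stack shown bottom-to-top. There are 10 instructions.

Step 1: [-7]
Step 2: [7]
Step 3: [-7]
Step 4: [-7, 20]
Step 5: [-1]
Step 6: [-1, 9]
Step 7: [0]
Step 8: [0, 7]
Step 9: [0, 7, 0]
Step 10: [0, 7, 0]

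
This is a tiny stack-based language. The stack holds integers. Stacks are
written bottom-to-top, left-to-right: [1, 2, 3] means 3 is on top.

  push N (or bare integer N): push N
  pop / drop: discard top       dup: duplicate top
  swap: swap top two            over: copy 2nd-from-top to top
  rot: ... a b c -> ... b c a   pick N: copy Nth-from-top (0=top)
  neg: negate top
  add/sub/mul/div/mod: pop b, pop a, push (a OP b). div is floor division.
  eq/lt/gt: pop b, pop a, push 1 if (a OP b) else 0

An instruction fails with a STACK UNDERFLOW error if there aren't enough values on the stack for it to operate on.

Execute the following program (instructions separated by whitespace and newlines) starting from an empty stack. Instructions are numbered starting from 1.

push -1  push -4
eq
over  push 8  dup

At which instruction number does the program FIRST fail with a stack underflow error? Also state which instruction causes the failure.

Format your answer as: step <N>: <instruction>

Step 1 ('push -1'): stack = [-1], depth = 1
Step 2 ('push -4'): stack = [-1, -4], depth = 2
Step 3 ('eq'): stack = [0], depth = 1
Step 4 ('over'): needs 2 value(s) but depth is 1 — STACK UNDERFLOW

Answer: step 4: over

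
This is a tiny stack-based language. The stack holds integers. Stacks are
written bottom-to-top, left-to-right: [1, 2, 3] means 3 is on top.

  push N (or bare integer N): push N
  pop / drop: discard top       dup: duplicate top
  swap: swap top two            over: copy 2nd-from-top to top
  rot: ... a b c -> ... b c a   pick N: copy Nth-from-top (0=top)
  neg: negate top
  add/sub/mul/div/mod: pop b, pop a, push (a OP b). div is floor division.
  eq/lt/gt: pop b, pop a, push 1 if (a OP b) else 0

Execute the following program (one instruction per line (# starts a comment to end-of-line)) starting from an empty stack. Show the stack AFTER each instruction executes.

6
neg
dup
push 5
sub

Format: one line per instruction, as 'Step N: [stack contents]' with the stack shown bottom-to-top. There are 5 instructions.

Step 1: [6]
Step 2: [-6]
Step 3: [-6, -6]
Step 4: [-6, -6, 5]
Step 5: [-6, -11]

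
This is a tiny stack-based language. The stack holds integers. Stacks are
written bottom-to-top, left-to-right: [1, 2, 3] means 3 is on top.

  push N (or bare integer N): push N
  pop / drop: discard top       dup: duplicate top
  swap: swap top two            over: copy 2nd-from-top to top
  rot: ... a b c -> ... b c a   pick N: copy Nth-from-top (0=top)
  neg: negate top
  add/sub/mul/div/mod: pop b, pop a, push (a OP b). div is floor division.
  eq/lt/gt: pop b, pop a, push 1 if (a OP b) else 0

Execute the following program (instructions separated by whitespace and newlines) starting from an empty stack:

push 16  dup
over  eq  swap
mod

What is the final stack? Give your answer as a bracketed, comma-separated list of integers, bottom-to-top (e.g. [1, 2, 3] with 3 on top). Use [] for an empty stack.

Answer: [1]

Derivation:
After 'push 16': [16]
After 'dup': [16, 16]
After 'over': [16, 16, 16]
After 'eq': [16, 1]
After 'swap': [1, 16]
After 'mod': [1]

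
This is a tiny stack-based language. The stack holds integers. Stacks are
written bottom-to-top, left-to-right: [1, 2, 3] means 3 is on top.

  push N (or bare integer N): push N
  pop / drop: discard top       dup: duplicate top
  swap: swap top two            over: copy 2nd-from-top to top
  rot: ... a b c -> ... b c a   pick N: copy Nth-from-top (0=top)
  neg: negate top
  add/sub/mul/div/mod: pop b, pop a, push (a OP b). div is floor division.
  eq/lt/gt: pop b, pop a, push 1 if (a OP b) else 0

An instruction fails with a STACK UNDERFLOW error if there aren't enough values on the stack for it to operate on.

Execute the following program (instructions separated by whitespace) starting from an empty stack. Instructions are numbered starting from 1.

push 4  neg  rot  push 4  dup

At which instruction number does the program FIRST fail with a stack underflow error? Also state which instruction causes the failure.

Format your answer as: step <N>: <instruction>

Answer: step 3: rot

Derivation:
Step 1 ('push 4'): stack = [4], depth = 1
Step 2 ('neg'): stack = [-4], depth = 1
Step 3 ('rot'): needs 3 value(s) but depth is 1 — STACK UNDERFLOW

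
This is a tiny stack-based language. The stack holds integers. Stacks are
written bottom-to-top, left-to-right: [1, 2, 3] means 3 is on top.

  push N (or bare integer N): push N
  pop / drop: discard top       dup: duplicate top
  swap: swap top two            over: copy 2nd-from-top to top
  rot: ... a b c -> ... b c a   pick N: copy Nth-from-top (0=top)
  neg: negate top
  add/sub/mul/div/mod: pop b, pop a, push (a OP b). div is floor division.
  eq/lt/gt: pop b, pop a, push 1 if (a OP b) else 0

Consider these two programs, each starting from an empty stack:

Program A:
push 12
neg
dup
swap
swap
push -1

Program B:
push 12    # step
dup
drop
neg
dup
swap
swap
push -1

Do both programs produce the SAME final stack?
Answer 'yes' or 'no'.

Program A trace:
  After 'push 12': [12]
  After 'neg': [-12]
  After 'dup': [-12, -12]
  After 'swap': [-12, -12]
  After 'swap': [-12, -12]
  After 'push -1': [-12, -12, -1]
Program A final stack: [-12, -12, -1]

Program B trace:
  After 'push 12': [12]
  After 'dup': [12, 12]
  After 'drop': [12]
  After 'neg': [-12]
  After 'dup': [-12, -12]
  After 'swap': [-12, -12]
  After 'swap': [-12, -12]
  After 'push -1': [-12, -12, -1]
Program B final stack: [-12, -12, -1]
Same: yes

Answer: yes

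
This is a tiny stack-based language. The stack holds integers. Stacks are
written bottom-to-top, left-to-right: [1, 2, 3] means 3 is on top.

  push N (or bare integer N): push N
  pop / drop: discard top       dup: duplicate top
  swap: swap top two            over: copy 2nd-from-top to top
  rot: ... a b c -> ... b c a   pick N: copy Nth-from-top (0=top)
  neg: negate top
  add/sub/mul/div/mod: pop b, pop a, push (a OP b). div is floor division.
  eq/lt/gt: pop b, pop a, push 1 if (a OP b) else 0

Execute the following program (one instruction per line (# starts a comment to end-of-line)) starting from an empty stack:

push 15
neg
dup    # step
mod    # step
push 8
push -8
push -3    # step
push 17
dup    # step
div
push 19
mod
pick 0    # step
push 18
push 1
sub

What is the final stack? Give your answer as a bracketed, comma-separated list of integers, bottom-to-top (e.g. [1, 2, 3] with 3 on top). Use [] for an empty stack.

Answer: [0, 8, -8, -3, 1, 1, 17]

Derivation:
After 'push 15': [15]
After 'neg': [-15]
After 'dup': [-15, -15]
After 'mod': [0]
After 'push 8': [0, 8]
After 'push -8': [0, 8, -8]
After 'push -3': [0, 8, -8, -3]
After 'push 17': [0, 8, -8, -3, 17]
After 'dup': [0, 8, -8, -3, 17, 17]
After 'div': [0, 8, -8, -3, 1]
After 'push 19': [0, 8, -8, -3, 1, 19]
After 'mod': [0, 8, -8, -3, 1]
After 'pick 0': [0, 8, -8, -3, 1, 1]
After 'push 18': [0, 8, -8, -3, 1, 1, 18]
After 'push 1': [0, 8, -8, -3, 1, 1, 18, 1]
After 'sub': [0, 8, -8, -3, 1, 1, 17]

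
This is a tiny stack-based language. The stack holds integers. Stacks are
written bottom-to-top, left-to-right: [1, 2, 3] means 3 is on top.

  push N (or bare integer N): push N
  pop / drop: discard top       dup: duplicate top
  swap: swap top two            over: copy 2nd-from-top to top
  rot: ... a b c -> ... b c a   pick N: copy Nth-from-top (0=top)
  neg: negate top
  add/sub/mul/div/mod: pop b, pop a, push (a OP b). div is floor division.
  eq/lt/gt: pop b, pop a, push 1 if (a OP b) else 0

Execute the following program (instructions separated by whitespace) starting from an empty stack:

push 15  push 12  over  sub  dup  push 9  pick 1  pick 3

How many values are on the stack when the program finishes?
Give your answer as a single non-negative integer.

After 'push 15': stack = [15] (depth 1)
After 'push 12': stack = [15, 12] (depth 2)
After 'over': stack = [15, 12, 15] (depth 3)
After 'sub': stack = [15, -3] (depth 2)
After 'dup': stack = [15, -3, -3] (depth 3)
After 'push 9': stack = [15, -3, -3, 9] (depth 4)
After 'pick 1': stack = [15, -3, -3, 9, -3] (depth 5)
After 'pick 3': stack = [15, -3, -3, 9, -3, -3] (depth 6)

Answer: 6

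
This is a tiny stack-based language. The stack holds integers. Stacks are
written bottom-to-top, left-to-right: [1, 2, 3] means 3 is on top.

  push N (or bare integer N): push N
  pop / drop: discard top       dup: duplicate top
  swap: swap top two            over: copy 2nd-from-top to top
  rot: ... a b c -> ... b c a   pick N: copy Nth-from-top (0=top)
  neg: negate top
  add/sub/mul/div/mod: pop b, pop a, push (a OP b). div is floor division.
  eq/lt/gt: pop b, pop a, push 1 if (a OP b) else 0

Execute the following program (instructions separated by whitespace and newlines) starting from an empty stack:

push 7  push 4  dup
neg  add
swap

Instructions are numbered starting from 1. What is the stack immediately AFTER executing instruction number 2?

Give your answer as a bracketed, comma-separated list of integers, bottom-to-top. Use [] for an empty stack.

Answer: [7, 4]

Derivation:
Step 1 ('push 7'): [7]
Step 2 ('push 4'): [7, 4]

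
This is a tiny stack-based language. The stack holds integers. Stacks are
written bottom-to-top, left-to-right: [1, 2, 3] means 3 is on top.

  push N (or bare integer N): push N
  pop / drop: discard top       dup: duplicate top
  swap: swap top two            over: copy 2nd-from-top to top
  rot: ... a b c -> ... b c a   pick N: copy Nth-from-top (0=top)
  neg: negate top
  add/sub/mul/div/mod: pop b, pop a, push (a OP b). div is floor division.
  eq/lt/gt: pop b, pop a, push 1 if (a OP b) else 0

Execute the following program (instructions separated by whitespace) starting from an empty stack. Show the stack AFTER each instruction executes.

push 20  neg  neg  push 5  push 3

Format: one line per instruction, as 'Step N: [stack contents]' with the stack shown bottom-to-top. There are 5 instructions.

Step 1: [20]
Step 2: [-20]
Step 3: [20]
Step 4: [20, 5]
Step 5: [20, 5, 3]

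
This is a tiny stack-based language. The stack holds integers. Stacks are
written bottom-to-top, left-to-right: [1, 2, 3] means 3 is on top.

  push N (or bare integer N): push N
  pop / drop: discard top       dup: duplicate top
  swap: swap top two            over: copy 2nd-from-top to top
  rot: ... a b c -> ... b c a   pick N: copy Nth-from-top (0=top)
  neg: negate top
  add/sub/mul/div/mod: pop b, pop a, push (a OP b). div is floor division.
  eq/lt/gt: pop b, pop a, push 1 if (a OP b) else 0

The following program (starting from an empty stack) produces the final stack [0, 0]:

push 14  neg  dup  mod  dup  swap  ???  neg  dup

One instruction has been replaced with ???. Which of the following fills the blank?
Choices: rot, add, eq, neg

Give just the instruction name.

Answer: add

Derivation:
Stack before ???: [0, 0]
Stack after ???:  [0]
Checking each choice:
  rot: stack underflow (need 3, have 2)
  add: MATCH
  eq: produces [-1, -1]
  neg: produces [0, 0, 0]


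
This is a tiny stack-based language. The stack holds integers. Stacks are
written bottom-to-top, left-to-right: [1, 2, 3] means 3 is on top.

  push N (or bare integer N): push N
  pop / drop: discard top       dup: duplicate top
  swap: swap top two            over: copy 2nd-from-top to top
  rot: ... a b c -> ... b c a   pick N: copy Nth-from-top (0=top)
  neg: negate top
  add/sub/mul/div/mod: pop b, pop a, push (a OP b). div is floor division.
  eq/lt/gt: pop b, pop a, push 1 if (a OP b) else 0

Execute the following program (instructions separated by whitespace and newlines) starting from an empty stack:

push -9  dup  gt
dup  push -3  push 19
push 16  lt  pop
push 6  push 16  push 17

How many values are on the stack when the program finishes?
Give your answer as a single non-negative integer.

After 'push -9': stack = [-9] (depth 1)
After 'dup': stack = [-9, -9] (depth 2)
After 'gt': stack = [0] (depth 1)
After 'dup': stack = [0, 0] (depth 2)
After 'push -3': stack = [0, 0, -3] (depth 3)
After 'push 19': stack = [0, 0, -3, 19] (depth 4)
After 'push 16': stack = [0, 0, -3, 19, 16] (depth 5)
After 'lt': stack = [0, 0, -3, 0] (depth 4)
After 'pop': stack = [0, 0, -3] (depth 3)
After 'push 6': stack = [0, 0, -3, 6] (depth 4)
After 'push 16': stack = [0, 0, -3, 6, 16] (depth 5)
After 'push 17': stack = [0, 0, -3, 6, 16, 17] (depth 6)

Answer: 6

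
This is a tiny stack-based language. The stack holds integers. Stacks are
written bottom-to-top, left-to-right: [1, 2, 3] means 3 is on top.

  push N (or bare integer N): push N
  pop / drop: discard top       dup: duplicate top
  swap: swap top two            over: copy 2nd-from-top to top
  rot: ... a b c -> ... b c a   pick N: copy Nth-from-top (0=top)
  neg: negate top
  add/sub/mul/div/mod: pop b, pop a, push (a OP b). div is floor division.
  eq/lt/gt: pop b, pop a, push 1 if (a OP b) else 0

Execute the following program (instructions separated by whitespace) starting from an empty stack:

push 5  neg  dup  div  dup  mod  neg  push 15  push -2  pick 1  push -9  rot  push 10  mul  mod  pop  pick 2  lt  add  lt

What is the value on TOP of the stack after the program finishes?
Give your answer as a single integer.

After 'push 5': [5]
After 'neg': [-5]
After 'dup': [-5, -5]
After 'div': [1]
After 'dup': [1, 1]
After 'mod': [0]
After 'neg': [0]
After 'push 15': [0, 15]
After 'push -2': [0, 15, -2]
After 'pick 1': [0, 15, -2, 15]
After 'push -9': [0, 15, -2, 15, -9]
After 'rot': [0, 15, 15, -9, -2]
After 'push 10': [0, 15, 15, -9, -2, 10]
After 'mul': [0, 15, 15, -9, -20]
After 'mod': [0, 15, 15, -9]
After 'pop': [0, 15, 15]
After 'pick 2': [0, 15, 15, 0]
After 'lt': [0, 15, 0]
After 'add': [0, 15]
After 'lt': [1]

Answer: 1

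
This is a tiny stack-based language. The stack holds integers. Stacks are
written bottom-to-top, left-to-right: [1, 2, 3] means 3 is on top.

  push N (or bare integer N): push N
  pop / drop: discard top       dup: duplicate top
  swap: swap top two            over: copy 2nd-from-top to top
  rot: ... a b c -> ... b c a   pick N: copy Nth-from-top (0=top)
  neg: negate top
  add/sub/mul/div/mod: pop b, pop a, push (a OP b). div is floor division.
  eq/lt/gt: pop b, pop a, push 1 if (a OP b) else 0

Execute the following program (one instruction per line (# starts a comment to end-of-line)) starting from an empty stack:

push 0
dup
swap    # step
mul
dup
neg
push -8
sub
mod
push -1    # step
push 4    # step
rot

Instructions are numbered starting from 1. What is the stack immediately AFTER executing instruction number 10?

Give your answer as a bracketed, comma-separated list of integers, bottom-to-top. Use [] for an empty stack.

Answer: [0, -1]

Derivation:
Step 1 ('push 0'): [0]
Step 2 ('dup'): [0, 0]
Step 3 ('swap'): [0, 0]
Step 4 ('mul'): [0]
Step 5 ('dup'): [0, 0]
Step 6 ('neg'): [0, 0]
Step 7 ('push -8'): [0, 0, -8]
Step 8 ('sub'): [0, 8]
Step 9 ('mod'): [0]
Step 10 ('push -1'): [0, -1]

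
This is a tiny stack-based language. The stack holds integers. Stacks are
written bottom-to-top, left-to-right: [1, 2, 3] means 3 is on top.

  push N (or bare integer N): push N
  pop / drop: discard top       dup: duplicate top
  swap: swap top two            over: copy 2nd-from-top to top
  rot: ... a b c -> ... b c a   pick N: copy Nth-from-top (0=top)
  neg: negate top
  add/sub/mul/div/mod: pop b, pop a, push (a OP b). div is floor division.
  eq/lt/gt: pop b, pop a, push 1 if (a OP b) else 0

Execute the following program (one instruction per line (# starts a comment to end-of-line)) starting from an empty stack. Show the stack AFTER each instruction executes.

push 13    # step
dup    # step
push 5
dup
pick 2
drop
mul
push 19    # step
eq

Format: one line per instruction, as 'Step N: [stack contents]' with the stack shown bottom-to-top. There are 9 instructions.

Step 1: [13]
Step 2: [13, 13]
Step 3: [13, 13, 5]
Step 4: [13, 13, 5, 5]
Step 5: [13, 13, 5, 5, 13]
Step 6: [13, 13, 5, 5]
Step 7: [13, 13, 25]
Step 8: [13, 13, 25, 19]
Step 9: [13, 13, 0]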